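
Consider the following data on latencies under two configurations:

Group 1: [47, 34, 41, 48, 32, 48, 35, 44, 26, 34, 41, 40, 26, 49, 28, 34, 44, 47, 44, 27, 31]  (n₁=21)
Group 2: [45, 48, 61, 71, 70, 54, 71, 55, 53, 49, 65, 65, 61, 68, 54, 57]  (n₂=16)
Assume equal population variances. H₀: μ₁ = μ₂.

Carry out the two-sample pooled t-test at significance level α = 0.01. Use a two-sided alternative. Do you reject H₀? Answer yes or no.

x̄₁=38.095, s₁=7.949, n₁=21
x̄₂=59.188, s₂=8.534, n₂=16
s_p² = [20·7.949² + 15·8.534²]/35 = 67.3213
SE = √(s_p²·(1/21+1/16)) = 2.7227
t = (38.095−59.188)/2.7227 = -7.7467
df = 35
p-value (two-sided) = 0.00000
At α=0.01: p < α → reject H₀

reject H₀: yes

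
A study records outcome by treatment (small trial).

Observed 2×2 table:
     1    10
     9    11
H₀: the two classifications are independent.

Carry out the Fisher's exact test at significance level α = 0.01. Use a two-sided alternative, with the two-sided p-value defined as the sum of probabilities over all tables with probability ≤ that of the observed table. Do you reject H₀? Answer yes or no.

Margins: r₁=11, r₂=20, c₁=10, c₂=21, n=31
p_obs = C(11,1)·C(20,9)/C(31,10); sum pmf over tables with pmf ≤ p_obs
p-value (two-sided) = 0.05504
At α=0.01: p ≥ α → fail to reject H₀

reject H₀: no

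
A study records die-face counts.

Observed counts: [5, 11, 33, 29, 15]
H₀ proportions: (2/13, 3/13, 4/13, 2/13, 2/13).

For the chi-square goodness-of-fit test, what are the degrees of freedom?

df = k − 1 = 5 − 1 = 4

degrees of freedom = 4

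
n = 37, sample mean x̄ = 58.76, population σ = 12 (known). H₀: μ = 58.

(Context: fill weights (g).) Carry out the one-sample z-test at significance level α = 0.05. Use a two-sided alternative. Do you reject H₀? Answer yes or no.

reject H₀: no

SE = σ/√n = 12/√37 = 1.9728
z = (x̄−μ₀)/SE = (58.76−58)/1.9728 = 0.3852
p-value (two-sided) = 0.70006
At α=0.05: p ≥ α → fail to reject H₀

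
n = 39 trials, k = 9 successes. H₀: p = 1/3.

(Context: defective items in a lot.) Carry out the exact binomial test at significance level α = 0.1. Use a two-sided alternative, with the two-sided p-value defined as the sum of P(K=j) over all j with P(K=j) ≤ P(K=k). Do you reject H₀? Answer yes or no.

Exact binomial: n=39, k=9, p₀=1/3=0.3333
P(X=j) = C(n,j)·p₀^j·(1−p₀)^(n−j); p = Σ P(X=j) over j with P(X=j) ≤ P(X=9)
p-value (two-sided) = 0.23369
At α=0.1: p ≥ α → fail to reject H₀

reject H₀: no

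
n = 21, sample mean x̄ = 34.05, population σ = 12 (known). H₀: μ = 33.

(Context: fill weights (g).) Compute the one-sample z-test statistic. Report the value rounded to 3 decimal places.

test statistic = 0.401

SE = σ/√n = 12/√21 = 2.6186
z = (x̄−μ₀)/SE = (34.05−33)/2.6186 = 0.4010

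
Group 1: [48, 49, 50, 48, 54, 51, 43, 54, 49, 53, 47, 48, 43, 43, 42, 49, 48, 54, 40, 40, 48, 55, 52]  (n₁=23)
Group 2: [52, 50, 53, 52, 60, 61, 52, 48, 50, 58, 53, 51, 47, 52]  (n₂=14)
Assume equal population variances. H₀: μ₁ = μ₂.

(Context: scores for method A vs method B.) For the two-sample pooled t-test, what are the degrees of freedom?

degrees of freedom = 35

df = n₁ + n₂ − 2 = 23 + 14 − 2 = 35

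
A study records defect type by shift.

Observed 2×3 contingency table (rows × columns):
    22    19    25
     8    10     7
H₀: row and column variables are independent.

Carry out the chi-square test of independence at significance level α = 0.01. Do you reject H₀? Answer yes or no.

reject H₀: no

Row totals [66, 25], col totals [30, 29, 32], n=91
χ² = (22−21.76)²/21.76 + (19−21.03)²/21.03 + (25−23.21)²/23.21 + (8−8.24)²/8.24 + (10−7.97)²/7.97 + (7−8.79)²/8.79 = 1.2282
df = 2
p-value (upper-tail) = 0.54112
At α=0.01: p ≥ α → fail to reject H₀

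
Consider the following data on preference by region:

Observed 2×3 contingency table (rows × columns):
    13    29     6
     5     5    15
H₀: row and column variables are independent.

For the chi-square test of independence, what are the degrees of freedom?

degrees of freedom = 2

df = (r−1)(c−1) = (2−1)·(3−1) = 2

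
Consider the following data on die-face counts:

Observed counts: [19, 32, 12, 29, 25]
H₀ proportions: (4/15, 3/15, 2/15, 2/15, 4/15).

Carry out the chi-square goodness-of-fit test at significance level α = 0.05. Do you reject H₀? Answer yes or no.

reject H₀: yes

n = 117; E_i = n·p_i = [31.20, 23.40, 15.60, 15.60, 31.20]
χ² = (19−31.20)²/31.20 + (32−23.40)²/23.40 + (12−15.60)²/15.60 + (29−15.60)²/15.60 + (25−31.20)²/31.20 = 21.5043
df = 4
p-value (upper-tail) = 0.00025
At α=0.05: p < α → reject H₀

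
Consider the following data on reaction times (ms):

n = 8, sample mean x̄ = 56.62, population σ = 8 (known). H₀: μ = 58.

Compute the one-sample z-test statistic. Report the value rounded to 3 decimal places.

test statistic = -0.488

SE = σ/√n = 8/√8 = 2.8284
z = (x̄−μ₀)/SE = (56.62−58)/2.8284 = -0.4879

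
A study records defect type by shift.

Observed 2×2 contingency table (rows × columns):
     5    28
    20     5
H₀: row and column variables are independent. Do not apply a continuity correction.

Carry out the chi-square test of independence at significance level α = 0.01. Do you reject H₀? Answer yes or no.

reject H₀: yes

Row totals [33, 25], col totals [25, 33], n=58
χ² = (5−14.22)²/14.22 + (28−18.78)²/18.78 + (20−10.78)²/10.78 + (5−14.22)²/14.22 = 24.3909
df = 1
p-value (upper-tail) = 0.00000
At α=0.01: p < α → reject H₀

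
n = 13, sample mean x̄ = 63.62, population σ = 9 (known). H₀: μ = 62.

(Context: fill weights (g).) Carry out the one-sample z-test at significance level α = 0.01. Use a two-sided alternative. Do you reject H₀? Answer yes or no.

reject H₀: no

SE = σ/√n = 9/√13 = 2.4962
z = (x̄−μ₀)/SE = (63.62−62)/2.4962 = 0.6490
p-value (two-sided) = 0.51634
At α=0.01: p ≥ α → fail to reject H₀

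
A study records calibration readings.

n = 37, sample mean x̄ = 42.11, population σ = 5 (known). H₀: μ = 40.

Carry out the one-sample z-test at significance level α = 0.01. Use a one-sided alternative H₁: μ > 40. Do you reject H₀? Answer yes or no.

reject H₀: yes

SE = σ/√n = 5/√37 = 0.8220
z = (x̄−μ₀)/SE = (42.11−40)/0.8220 = 2.5669
p-value (one-sided, H₁ greater) = 0.00513
At α=0.01: p < α → reject H₀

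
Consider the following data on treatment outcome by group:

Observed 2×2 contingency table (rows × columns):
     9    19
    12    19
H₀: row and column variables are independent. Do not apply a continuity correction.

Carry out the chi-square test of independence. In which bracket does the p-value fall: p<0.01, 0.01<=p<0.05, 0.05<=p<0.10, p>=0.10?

Row totals [28, 31], col totals [21, 38], n=59
χ² = (9−9.97)²/9.97 + (19−18.03)²/18.03 + (12−11.03)²/11.03 + (19−19.97)²/19.97 = 0.2767
df = 1
p-value (upper-tail) = 0.59884
→ bracket: p>=0.10

p-value bracket: p>=0.10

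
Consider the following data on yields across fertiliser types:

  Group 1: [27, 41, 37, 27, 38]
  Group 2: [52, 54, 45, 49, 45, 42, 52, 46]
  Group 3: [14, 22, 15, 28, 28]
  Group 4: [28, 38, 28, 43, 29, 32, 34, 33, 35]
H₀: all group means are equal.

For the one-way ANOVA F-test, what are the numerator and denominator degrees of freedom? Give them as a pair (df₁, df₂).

k = 4 groups, N = 27 total
df = (k−1, N−k) = (4−1, 27−4) = (3, 23)

degrees of freedom = [3, 23]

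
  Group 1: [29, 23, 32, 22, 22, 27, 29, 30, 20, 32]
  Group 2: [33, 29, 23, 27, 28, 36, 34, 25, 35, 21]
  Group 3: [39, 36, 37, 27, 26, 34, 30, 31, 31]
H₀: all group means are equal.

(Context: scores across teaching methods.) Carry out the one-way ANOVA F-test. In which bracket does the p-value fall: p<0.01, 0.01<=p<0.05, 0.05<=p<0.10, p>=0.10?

Group means [26.60, 29.10, 32.33], grand mean 29.241
SSB = Σnᵢ(x̄ᵢ−x̄)² = 156.010; SSW = ΣΣ(x−x̄ᵢ)² = 587.300
MSB = 156.010/2 = 78.0052; MSW = 587.300/26 = 22.5885
F = MSB/MSW = 3.4533
df = (2, 26)
p-value (upper-tail) = 0.04677
→ bracket: 0.01<=p<0.05

p-value bracket: 0.01<=p<0.05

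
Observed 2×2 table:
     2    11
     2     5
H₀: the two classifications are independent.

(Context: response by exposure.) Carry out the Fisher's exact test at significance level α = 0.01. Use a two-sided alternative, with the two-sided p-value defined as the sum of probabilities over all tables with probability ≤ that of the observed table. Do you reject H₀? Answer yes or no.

Margins: r₁=13, r₂=7, c₁=4, c₂=16, n=20
p_obs = C(13,2)·C(7,2)/C(20,4); sum pmf over tables with pmf ≤ p_obs
p-value (two-sided) = 0.58679
At α=0.01: p ≥ α → fail to reject H₀

reject H₀: no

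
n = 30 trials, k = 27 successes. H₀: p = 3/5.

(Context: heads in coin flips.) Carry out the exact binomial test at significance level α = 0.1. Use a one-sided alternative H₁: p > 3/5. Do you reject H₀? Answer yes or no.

Exact binomial: n=30, k=27, p₀=3/5=0.6000
P(X≥27) from Σ C(n,i)·p₀^i·(1−p₀)^(n−i)
p-value (one-sided, H₁ greater) = 0.00031
At α=0.1: p < α → reject H₀

reject H₀: yes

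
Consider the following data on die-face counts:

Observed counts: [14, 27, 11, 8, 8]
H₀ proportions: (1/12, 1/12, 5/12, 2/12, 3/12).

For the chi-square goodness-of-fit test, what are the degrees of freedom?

degrees of freedom = 4

df = k − 1 = 5 − 1 = 4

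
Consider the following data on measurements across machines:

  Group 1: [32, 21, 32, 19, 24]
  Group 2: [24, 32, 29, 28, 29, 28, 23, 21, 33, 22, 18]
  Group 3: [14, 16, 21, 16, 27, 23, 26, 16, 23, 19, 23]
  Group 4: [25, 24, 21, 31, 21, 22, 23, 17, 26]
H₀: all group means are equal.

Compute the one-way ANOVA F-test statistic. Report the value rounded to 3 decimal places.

test statistic = 3.125

Group means [25.60, 26.09, 20.36, 23.33], grand mean 23.583
SSB = Σnᵢ(x̄ᵢ−x̄)² = 204.095; SSW = ΣΣ(x−x̄ᵢ)² = 696.655
MSB = 204.095/3 = 68.0318; MSW = 696.655/32 = 21.7705
F = MSB/MSW = 3.1250
df = (3, 32)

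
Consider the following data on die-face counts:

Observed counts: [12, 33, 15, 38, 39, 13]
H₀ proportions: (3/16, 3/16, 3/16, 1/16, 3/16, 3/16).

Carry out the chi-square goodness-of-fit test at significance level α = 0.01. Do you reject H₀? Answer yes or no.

reject H₀: yes

n = 150; E_i = n·p_i = [28.12, 28.12, 28.12, 9.38, 28.12, 28.12]
χ² = (12−28.12)²/28.12 + (33−28.12)²/28.12 + (15−28.12)²/28.12 + (38−9.38)²/9.38 + (39−28.12)²/28.12 + (13−28.12)²/28.12 = 115.9556
df = 5
p-value (upper-tail) = 0.00000
At α=0.01: p < α → reject H₀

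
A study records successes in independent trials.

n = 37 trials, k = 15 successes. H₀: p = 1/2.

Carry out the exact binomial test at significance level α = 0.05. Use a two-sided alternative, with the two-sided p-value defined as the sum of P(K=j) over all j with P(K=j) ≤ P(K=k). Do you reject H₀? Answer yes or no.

reject H₀: no

Exact binomial: n=37, k=15, p₀=1/2=0.5000
P(X=j) = C(n,j)·p₀^j·(1−p₀)^(n−j); p = Σ P(X=j) over j with P(X=j) ≤ P(X=15)
p-value (two-sided) = 0.32401
At α=0.05: p ≥ α → fail to reject H₀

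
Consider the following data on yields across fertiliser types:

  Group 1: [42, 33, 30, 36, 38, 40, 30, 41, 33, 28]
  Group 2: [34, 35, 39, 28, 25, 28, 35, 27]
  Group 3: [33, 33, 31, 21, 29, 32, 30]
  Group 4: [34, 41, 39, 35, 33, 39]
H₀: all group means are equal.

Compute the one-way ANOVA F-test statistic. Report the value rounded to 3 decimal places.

Group means [35.10, 31.38, 29.86, 36.83], grand mean 33.290
SSB = Σnᵢ(x̄ᵢ−x̄)² = 219.922; SSW = ΣΣ(x−x̄ᵢ)² = 558.465
MSB = 219.922/3 = 73.3072; MSW = 558.465/27 = 20.6839
F = MSB/MSW = 3.5442
df = (3, 27)

test statistic = 3.544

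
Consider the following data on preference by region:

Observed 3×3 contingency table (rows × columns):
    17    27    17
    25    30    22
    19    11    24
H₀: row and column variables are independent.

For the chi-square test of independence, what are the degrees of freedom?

df = (r−1)(c−1) = (3−1)·(3−1) = 4

degrees of freedom = 4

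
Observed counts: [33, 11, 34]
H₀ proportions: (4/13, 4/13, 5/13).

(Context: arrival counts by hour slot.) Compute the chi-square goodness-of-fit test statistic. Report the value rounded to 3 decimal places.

test statistic = 10.950

n = 78; E_i = n·p_i = [24.00, 24.00, 30.00]
χ² = (33−24.00)²/24.00 + (11−24.00)²/24.00 + (34−30.00)²/30.00 = 10.9500
df = 2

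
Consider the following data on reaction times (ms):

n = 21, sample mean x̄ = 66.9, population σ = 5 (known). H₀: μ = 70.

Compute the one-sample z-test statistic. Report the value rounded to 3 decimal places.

SE = σ/√n = 5/√21 = 1.0911
z = (x̄−μ₀)/SE = (66.9−70)/1.0911 = -2.8412

test statistic = -2.841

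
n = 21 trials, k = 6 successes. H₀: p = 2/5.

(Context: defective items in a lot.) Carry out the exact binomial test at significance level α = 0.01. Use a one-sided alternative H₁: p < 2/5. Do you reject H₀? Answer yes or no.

Exact binomial: n=21, k=6, p₀=2/5=0.4000
P(X≤6) from Σ C(n,i)·p₀^i·(1−p₀)^(n−i)
p-value (one-sided, H₁ less) = 0.20025
At α=0.01: p ≥ α → fail to reject H₀

reject H₀: no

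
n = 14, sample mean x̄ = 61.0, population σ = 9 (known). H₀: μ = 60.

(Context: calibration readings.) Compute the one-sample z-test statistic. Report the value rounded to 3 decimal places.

SE = σ/√n = 9/√14 = 2.4054
z = (x̄−μ₀)/SE = (61.0−60)/2.4054 = 0.4157

test statistic = 0.416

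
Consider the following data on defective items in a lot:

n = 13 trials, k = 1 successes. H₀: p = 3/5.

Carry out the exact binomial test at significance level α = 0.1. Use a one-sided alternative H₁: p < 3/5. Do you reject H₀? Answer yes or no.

Exact binomial: n=13, k=1, p₀=3/5=0.6000
P(X≤1) from Σ C(n,i)·p₀^i·(1−p₀)^(n−i)
p-value (one-sided, H₁ less) = 0.00014
At α=0.1: p < α → reject H₀

reject H₀: yes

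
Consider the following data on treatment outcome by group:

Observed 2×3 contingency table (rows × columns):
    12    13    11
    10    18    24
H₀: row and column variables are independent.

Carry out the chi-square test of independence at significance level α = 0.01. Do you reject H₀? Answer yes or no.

reject H₀: no

Row totals [36, 52], col totals [22, 31, 35], n=88
χ² = (12−9.00)²/9.00 + (13−12.68)²/12.68 + (11−14.32)²/14.32 + (10−13.00)²/13.00 + (18−18.32)²/18.32 + (24−20.68)²/20.68 = 3.0072
df = 2
p-value (upper-tail) = 0.22233
At α=0.01: p ≥ α → fail to reject H₀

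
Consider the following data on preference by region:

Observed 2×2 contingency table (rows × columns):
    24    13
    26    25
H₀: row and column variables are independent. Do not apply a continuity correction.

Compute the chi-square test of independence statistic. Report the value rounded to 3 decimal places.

test statistic = 1.685

Row totals [37, 51], col totals [50, 38], n=88
χ² = (24−21.02)²/21.02 + (13−15.98)²/15.98 + (26−28.98)²/28.98 + (25−22.02)²/22.02 = 1.6848
df = 1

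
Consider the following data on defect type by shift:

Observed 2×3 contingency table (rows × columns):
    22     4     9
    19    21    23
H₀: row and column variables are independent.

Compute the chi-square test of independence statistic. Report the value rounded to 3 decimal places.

Row totals [35, 63], col totals [41, 25, 32], n=98
χ² = (22−14.64)²/14.64 + (4−8.93)²/8.93 + (9−11.43)²/11.43 + (19−26.36)²/26.36 + (21−16.07)²/16.07 + (23−20.57)²/20.57 = 10.7849
df = 2

test statistic = 10.785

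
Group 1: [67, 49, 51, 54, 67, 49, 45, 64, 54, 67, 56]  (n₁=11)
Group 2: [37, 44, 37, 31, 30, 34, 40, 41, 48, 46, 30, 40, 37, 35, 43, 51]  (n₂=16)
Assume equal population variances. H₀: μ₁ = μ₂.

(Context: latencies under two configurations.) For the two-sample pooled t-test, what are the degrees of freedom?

df = n₁ + n₂ − 2 = 11 + 16 − 2 = 25

degrees of freedom = 25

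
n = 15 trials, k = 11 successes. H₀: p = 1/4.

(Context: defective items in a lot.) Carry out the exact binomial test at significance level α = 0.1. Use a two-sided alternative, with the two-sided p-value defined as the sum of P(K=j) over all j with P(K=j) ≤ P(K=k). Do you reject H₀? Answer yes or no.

reject H₀: yes

Exact binomial: n=15, k=11, p₀=1/4=0.2500
P(X=j) = C(n,j)·p₀^j·(1−p₀)^(n−j); p = Σ P(X=j) over j with P(X=j) ≤ P(X=11)
p-value (two-sided) = 0.00012
At α=0.1: p < α → reject H₀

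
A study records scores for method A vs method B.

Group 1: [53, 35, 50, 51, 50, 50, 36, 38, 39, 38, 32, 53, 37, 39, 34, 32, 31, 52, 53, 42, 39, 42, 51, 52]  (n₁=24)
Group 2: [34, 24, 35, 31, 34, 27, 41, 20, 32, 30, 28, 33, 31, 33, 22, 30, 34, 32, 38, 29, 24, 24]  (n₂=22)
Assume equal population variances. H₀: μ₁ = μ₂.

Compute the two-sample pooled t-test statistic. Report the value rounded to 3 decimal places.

x̄₁=42.875, s₁=7.947, n₁=24
x̄₂=30.273, s₂=5.212, n₂=22
s_p² = [23·7.947² + 21·5.212²]/44 = 45.9770
SE = √(s_p²·(1/24+1/22)) = 2.0014
t = (42.875−30.273)/2.0014 = 6.2968
df = 44

test statistic = 6.297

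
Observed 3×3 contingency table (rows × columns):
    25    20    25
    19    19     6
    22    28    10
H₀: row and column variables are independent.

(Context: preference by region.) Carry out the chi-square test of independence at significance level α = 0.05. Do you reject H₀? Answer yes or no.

Row totals [70, 44, 60], col totals [66, 67, 41], n=174
χ² = (25−26.55)²/26.55 + (20−26.95)²/26.95 + (25−16.49)²/16.49 + (19−16.69)²/16.69 + (19−16.94)²/16.94 + (6−10.37)²/10.37 + (22−22.76)²/22.76 + (28−23.10)²/23.10 + (10−14.14)²/14.14 = 10.9550
df = 4
p-value (upper-tail) = 0.02707
At α=0.05: p < α → reject H₀

reject H₀: yes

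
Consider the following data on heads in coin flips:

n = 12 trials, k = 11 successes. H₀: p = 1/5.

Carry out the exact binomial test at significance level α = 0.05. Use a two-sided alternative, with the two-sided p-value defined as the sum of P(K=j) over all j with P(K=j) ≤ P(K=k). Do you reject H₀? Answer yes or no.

reject H₀: yes

Exact binomial: n=12, k=11, p₀=1/5=0.2000
P(X=j) = C(n,j)·p₀^j·(1−p₀)^(n−j); p = Σ P(X=j) over j with P(X=j) ≤ P(X=11)
p-value (two-sided) = 0.00000
At α=0.05: p < α → reject H₀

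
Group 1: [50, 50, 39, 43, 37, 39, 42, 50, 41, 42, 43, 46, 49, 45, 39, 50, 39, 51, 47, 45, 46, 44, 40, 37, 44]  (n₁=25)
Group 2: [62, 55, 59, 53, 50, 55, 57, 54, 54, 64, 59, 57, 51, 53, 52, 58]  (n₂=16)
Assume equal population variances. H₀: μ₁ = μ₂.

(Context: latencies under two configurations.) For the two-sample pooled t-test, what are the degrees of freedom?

degrees of freedom = 39

df = n₁ + n₂ − 2 = 25 + 16 − 2 = 39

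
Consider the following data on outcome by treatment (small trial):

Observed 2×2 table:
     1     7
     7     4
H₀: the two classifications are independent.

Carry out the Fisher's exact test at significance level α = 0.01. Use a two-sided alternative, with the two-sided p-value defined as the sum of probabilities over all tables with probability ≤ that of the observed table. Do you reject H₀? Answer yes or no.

reject H₀: no

Margins: r₁=8, r₂=11, c₁=8, c₂=11, n=19
p_obs = C(8,1)·C(11,7)/C(19,8); sum pmf over tables with pmf ≤ p_obs
p-value (two-sided) = 0.05866
At α=0.01: p ≥ α → fail to reject H₀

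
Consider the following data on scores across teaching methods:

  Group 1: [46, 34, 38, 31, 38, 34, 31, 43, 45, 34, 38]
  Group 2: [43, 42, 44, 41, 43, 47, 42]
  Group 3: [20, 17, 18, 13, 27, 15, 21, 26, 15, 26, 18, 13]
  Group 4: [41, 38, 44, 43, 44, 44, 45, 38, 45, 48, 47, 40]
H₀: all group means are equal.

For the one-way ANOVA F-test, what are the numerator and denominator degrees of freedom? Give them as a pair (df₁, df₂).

degrees of freedom = [3, 38]

k = 4 groups, N = 42 total
df = (k−1, N−k) = (4−1, 42−4) = (3, 38)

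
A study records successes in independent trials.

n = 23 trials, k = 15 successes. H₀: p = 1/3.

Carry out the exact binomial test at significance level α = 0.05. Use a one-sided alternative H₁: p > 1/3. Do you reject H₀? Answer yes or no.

reject H₀: yes

Exact binomial: n=23, k=15, p₀=1/3=0.3333
P(X≥15) from Σ C(n,i)·p₀^i·(1−p₀)^(n−i)
p-value (one-sided, H₁ greater) = 0.00175
At α=0.05: p < α → reject H₀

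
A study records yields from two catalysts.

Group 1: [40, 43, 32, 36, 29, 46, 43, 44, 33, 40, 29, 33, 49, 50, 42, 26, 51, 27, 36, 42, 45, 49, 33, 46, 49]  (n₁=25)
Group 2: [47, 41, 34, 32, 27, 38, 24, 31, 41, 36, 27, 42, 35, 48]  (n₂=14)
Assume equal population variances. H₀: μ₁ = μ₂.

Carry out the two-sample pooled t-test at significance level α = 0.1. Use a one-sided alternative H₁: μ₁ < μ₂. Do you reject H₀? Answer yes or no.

x̄₁=39.720, s₁=7.776, n₁=25
x̄₂=35.929, s₂=7.374, n₂=14
s_p² = [24·7.776² + 13·7.374²]/37 = 58.3235
SE = √(s_p²·(1/25+1/14)) = 2.5493
t = (39.720−35.929)/2.5493 = 1.4872
df = 37
p-value (one-sided, H₁ less) = 0.92729
At α=0.1: p ≥ α → fail to reject H₀

reject H₀: no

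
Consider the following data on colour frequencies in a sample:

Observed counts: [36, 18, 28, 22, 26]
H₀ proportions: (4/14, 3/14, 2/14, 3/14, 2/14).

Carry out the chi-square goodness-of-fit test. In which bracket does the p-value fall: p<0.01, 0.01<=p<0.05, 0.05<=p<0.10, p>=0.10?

n = 130; E_i = n·p_i = [37.14, 27.86, 18.57, 27.86, 18.57]
χ² = (36−37.14)²/37.14 + (18−27.86)²/27.86 + (28−18.57)²/18.57 + (22−27.86)²/27.86 + (26−18.57)²/18.57 = 12.5128
df = 4
p-value (upper-tail) = 0.01392
→ bracket: 0.01<=p<0.05

p-value bracket: 0.01<=p<0.05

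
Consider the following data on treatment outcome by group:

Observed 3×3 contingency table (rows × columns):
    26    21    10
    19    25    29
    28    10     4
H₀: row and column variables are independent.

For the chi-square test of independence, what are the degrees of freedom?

degrees of freedom = 4

df = (r−1)(c−1) = (3−1)·(3−1) = 4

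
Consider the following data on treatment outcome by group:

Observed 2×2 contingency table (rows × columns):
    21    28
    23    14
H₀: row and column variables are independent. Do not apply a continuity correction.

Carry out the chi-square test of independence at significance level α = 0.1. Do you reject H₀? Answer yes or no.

Row totals [49, 37], col totals [44, 42], n=86
χ² = (21−25.07)²/25.07 + (28−23.93)²/23.93 + (23−18.93)²/18.93 + (14−18.07)²/18.07 = 3.1444
df = 1
p-value (upper-tail) = 0.07619
At α=0.1: p < α → reject H₀

reject H₀: yes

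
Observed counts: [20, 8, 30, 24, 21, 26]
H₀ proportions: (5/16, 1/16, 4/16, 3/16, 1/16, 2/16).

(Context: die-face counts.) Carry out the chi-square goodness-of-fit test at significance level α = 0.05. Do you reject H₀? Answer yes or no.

reject H₀: yes

n = 129; E_i = n·p_i = [40.31, 8.06, 32.25, 24.19, 8.06, 16.12]
χ² = (20−40.31)²/40.31 + (8−8.06)²/8.06 + (30−32.25)²/32.25 + (24−24.19)²/24.19 + (21−8.06)²/8.06 + (26−16.12)²/16.12 = 37.2016
df = 5
p-value (upper-tail) = 0.00000
At α=0.05: p < α → reject H₀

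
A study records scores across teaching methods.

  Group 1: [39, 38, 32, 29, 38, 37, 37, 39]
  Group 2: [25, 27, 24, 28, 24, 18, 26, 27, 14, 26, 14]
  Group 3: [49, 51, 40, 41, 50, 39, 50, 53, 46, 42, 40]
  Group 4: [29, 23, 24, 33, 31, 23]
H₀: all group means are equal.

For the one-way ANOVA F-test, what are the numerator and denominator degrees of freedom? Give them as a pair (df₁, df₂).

k = 4 groups, N = 36 total
df = (k−1, N−k) = (4−1, 36−4) = (3, 32)

degrees of freedom = [3, 32]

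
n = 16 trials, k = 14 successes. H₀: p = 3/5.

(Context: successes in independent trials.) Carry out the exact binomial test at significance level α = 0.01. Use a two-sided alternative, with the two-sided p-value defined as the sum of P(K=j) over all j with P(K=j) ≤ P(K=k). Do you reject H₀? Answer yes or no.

reject H₀: no

Exact binomial: n=16, k=14, p₀=3/5=0.6000
P(X=j) = C(n,j)·p₀^j·(1−p₀)^(n−j); p = Σ P(X=j) over j with P(X=j) ≤ P(X=14)
p-value (two-sided) = 0.03748
At α=0.01: p ≥ α → fail to reject H₀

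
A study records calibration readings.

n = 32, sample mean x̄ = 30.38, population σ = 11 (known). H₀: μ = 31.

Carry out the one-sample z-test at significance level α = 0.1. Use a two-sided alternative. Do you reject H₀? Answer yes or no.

SE = σ/√n = 11/√32 = 1.9445
z = (x̄−μ₀)/SE = (30.38−31)/1.9445 = -0.3188
p-value (two-sided) = 0.74985
At α=0.1: p ≥ α → fail to reject H₀

reject H₀: no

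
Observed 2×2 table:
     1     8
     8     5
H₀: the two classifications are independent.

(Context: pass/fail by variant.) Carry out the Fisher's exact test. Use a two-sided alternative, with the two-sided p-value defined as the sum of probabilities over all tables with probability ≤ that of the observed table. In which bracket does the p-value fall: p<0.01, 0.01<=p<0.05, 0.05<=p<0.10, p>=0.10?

Margins: r₁=9, r₂=13, c₁=9, c₂=13, n=22
p_obs = C(9,1)·C(13,8)/C(22,9); sum pmf over tables with pmf ≤ p_obs
p-value (two-sided) = 0.03061
→ bracket: 0.01<=p<0.05

p-value bracket: 0.01<=p<0.05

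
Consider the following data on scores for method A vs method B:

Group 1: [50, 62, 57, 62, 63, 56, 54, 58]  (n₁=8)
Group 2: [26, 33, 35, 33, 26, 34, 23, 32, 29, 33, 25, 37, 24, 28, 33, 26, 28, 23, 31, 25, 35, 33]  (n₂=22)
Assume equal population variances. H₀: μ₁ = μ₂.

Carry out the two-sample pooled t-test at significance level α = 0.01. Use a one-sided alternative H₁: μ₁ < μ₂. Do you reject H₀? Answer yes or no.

reject H₀: no

x̄₁=57.750, s₁=4.496, n₁=8
x̄₂=29.636, s₂=4.381, n₂=22
s_p² = [7·4.496² + 21·4.381²]/28 = 19.4497
SE = √(s_p²·(1/8+1/22)) = 1.8208
t = (57.750−29.636)/1.8208 = 15.4403
df = 28
p-value (one-sided, H₁ less) = 1.00000
At α=0.01: p ≥ α → fail to reject H₀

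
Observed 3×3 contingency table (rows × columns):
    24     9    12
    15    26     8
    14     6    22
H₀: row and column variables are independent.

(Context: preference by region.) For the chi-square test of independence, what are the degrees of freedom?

degrees of freedom = 4

df = (r−1)(c−1) = (3−1)·(3−1) = 4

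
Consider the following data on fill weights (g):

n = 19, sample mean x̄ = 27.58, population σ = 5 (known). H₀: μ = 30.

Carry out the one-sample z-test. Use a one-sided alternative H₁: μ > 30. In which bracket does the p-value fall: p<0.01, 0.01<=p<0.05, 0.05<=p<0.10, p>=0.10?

SE = σ/√n = 5/√19 = 1.1471
z = (x̄−μ₀)/SE = (27.58−30)/1.1471 = -2.1097
p-value (one-sided, H₁ greater) = 0.98256
→ bracket: p>=0.10

p-value bracket: p>=0.10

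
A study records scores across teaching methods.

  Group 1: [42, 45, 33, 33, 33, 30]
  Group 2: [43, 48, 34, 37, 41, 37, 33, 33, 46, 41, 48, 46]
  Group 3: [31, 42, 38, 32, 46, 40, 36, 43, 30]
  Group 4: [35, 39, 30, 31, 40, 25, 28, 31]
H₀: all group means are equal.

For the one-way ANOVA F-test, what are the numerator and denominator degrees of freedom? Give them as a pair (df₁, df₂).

k = 4 groups, N = 35 total
df = (k−1, N−k) = (4−1, 35−4) = (3, 31)

degrees of freedom = [3, 31]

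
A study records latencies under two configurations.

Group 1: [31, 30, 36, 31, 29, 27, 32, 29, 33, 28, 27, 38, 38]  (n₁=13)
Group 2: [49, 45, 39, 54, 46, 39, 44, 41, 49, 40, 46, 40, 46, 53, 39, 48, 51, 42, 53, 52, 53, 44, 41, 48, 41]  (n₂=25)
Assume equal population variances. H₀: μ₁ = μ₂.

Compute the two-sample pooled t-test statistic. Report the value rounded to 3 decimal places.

x̄₁=31.462, s₁=3.821, n₁=13
x̄₂=45.720, s₂=5.062, n₂=25
s_p² = [12·3.821² + 24·5.062²]/36 = 21.9520
SE = √(s_p²·(1/13+1/25)) = 1.6021
t = (31.462−45.720)/1.6021 = -8.8999
df = 36

test statistic = -8.900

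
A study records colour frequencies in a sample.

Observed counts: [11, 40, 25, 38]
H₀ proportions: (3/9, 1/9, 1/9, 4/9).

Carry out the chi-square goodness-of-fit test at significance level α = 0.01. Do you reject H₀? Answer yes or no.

reject H₀: yes

n = 114; E_i = n·p_i = [38.00, 12.67, 12.67, 50.67]
χ² = (11−38.00)²/38.00 + (40−12.67)²/12.67 + (25−12.67)²/12.67 + (38−50.67)²/50.67 = 93.3421
df = 3
p-value (upper-tail) = 0.00000
At α=0.01: p < α → reject H₀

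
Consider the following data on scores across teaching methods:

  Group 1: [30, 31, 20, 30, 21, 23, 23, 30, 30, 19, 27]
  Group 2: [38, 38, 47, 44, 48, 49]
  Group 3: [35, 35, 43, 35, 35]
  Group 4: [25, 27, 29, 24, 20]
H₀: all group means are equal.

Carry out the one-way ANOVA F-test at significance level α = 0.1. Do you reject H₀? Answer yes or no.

reject H₀: yes

Group means [25.82, 44.00, 36.60, 25.00], grand mean 31.704
SSB = Σnᵢ(x̄ᵢ−x̄)² = 1632.793; SSW = ΣΣ(x−x̄ᵢ)² = 436.836
MSB = 1632.793/3 = 544.2644; MSW = 436.836/23 = 18.9929
F = MSB/MSW = 28.6562
df = (3, 23)
p-value (upper-tail) = 0.00000
At α=0.1: p < α → reject H₀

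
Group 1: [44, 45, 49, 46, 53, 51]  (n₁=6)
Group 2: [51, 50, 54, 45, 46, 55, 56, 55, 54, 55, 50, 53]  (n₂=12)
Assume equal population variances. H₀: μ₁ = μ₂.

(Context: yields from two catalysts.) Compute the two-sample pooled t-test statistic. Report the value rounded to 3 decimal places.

x̄₁=48.000, s₁=3.578, n₁=6
x̄₂=52.000, s₂=3.643, n₂=12
s_p² = [5·3.578² + 11·3.643²]/16 = 13.1250
SE = √(s_p²·(1/6+1/12)) = 1.8114
t = (48.000−52.000)/1.8114 = -2.2082
df = 16

test statistic = -2.208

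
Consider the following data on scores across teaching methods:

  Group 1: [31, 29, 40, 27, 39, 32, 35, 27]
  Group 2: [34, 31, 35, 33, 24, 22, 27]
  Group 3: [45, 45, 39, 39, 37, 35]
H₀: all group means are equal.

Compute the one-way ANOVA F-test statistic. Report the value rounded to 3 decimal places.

Group means [32.50, 29.43, 40.00], grand mean 33.619
SSB = Σnᵢ(x̄ᵢ−x̄)² = 377.238; SSW = ΣΣ(x−x̄ᵢ)² = 423.714
MSB = 377.238/2 = 188.6190; MSW = 423.714/18 = 23.5397
F = MSB/MSW = 8.0128
df = (2, 18)

test statistic = 8.013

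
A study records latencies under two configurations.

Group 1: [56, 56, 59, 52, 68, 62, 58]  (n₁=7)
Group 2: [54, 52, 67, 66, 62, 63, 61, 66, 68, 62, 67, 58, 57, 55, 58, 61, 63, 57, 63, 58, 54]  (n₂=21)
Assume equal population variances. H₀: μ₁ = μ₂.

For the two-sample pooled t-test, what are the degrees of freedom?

degrees of freedom = 26

df = n₁ + n₂ − 2 = 7 + 21 − 2 = 26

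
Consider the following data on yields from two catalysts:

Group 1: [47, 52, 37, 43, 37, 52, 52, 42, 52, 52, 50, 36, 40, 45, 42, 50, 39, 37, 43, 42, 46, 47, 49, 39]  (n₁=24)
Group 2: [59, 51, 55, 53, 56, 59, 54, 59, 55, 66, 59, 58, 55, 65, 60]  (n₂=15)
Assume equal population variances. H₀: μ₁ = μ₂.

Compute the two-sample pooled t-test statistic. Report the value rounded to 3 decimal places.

test statistic = -7.734

x̄₁=44.625, s₁=5.601, n₁=24
x̄₂=57.600, s₂=4.137, n₂=15
s_p² = [23·5.601² + 14·4.137²]/37 = 25.9791
SE = √(s_p²·(1/24+1/15)) = 1.6776
t = (44.625−57.600)/1.6776 = -7.7342
df = 37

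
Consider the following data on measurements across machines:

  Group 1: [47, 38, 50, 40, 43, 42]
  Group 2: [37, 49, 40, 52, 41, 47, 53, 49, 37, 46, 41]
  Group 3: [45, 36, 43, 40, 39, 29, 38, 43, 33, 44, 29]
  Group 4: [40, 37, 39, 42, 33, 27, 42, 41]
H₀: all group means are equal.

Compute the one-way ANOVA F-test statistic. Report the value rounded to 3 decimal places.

Group means [43.33, 44.73, 38.09, 37.62], grand mean 40.889
SSB = Σnᵢ(x̄ᵢ−x̄)² = 369.256; SSW = ΣΣ(x−x̄ᵢ)² = 956.299
MSB = 369.256/3 = 123.0854; MSW = 956.299/32 = 29.8844
F = MSB/MSW = 4.1187
df = (3, 32)

test statistic = 4.119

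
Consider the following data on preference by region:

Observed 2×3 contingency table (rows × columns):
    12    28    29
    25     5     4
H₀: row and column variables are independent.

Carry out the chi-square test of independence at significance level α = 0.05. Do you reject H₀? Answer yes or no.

Row totals [69, 34], col totals [37, 33, 33], n=103
χ² = (12−24.79)²/24.79 + (28−22.11)²/22.11 + (29−22.11)²/22.11 + (25−12.21)²/12.21 + (5−10.89)²/10.89 + (4−10.89)²/10.89 = 31.2528
df = 2
p-value (upper-tail) = 0.00000
At α=0.05: p < α → reject H₀

reject H₀: yes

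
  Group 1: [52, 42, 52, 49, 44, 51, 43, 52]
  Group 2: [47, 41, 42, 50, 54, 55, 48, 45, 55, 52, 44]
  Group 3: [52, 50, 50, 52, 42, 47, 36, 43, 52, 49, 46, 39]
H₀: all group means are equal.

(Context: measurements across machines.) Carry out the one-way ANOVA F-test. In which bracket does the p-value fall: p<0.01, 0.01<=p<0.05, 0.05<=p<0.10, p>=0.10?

Group means [48.12, 48.45, 46.50], grand mean 47.613
SSB = Σnᵢ(x̄ᵢ−x̄)² = 24.753; SSW = ΣΣ(x−x̄ᵢ)² = 718.602
MSB = 24.753/2 = 12.3763; MSW = 718.602/28 = 25.6644
F = MSB/MSW = 0.4822
df = (2, 28)
p-value (upper-tail) = 0.62243
→ bracket: p>=0.10

p-value bracket: p>=0.10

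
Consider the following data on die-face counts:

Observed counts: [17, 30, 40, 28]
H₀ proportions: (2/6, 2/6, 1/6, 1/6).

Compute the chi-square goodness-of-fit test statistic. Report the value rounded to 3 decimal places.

test statistic = 40.400

n = 115; E_i = n·p_i = [38.33, 38.33, 19.17, 19.17]
χ² = (17−38.33)²/38.33 + (30−38.33)²/38.33 + (40−19.17)²/19.17 + (28−19.17)²/19.17 = 40.4000
df = 3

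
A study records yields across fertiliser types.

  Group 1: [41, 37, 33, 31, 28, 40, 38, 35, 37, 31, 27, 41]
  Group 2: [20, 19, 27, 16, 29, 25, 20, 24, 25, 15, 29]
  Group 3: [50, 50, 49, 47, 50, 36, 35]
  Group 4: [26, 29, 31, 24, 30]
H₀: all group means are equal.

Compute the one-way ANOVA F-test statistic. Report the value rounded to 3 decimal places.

Group means [34.92, 22.64, 45.29, 28.00], grand mean 32.143
SSB = Σnᵢ(x̄ᵢ−x̄)² = 2381.395; SSW = ΣΣ(x−x̄ᵢ)² = 814.891
MSB = 2381.395/3 = 793.7983; MSW = 814.891/31 = 26.2868
F = MSB/MSW = 30.1976
df = (3, 31)

test statistic = 30.198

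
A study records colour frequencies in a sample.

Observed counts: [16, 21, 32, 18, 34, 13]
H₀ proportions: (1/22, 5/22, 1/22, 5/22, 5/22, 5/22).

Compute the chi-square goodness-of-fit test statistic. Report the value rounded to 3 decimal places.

n = 134; E_i = n·p_i = [6.09, 30.45, 6.09, 30.45, 30.45, 30.45]
χ² = (16−6.09)²/6.09 + (21−30.45)²/30.45 + (32−6.09)²/6.09 + (18−30.45)²/30.45 + (34−30.45)²/30.45 + (13−30.45)²/30.45 = 144.7761
df = 5

test statistic = 144.776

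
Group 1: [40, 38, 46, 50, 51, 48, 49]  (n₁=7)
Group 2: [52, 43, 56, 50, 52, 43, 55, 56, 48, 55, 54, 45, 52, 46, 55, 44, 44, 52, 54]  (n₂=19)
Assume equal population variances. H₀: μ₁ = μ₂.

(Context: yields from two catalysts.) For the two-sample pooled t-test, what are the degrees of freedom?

degrees of freedom = 24

df = n₁ + n₂ − 2 = 7 + 19 − 2 = 24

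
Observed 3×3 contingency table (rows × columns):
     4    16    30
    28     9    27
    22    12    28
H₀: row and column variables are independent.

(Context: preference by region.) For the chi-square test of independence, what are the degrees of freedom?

df = (r−1)(c−1) = (3−1)·(3−1) = 4

degrees of freedom = 4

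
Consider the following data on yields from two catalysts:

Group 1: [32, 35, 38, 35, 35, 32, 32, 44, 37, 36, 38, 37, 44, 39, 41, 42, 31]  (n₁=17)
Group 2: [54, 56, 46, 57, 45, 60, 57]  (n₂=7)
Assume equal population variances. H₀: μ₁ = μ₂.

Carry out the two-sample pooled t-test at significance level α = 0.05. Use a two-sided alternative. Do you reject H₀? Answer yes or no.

reject H₀: yes

x̄₁=36.941, s₁=4.100, n₁=17
x̄₂=53.571, s₂=5.798, n₂=7
s_p² = [16·4.100² + 6·5.798²]/22 = 21.3934
SE = √(s_p²·(1/17+1/7)) = 2.0772
t = (36.941−53.571)/2.0772 = -8.0062
df = 22
p-value (two-sided) = 0.00000
At α=0.05: p < α → reject H₀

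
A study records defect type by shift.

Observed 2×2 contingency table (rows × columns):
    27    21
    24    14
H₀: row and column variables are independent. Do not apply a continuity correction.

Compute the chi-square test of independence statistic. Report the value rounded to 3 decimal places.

test statistic = 0.419

Row totals [48, 38], col totals [51, 35], n=86
χ² = (27−28.47)²/28.47 + (21−19.53)²/19.53 + (24−22.53)²/22.53 + (14−15.47)²/15.47 = 0.4193
df = 1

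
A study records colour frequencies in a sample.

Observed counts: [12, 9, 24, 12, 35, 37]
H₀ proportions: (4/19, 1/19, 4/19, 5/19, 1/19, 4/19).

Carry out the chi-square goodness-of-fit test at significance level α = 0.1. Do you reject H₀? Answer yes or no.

n = 129; E_i = n·p_i = [27.16, 6.79, 27.16, 33.95, 6.79, 27.16]
χ² = (12−27.16)²/27.16 + (9−6.79)²/6.79 + (24−27.16)²/27.16 + (12−33.95)²/33.95 + (35−6.79)²/6.79 + (37−27.16)²/27.16 = 144.5190
df = 5
p-value (upper-tail) = 0.00000
At α=0.1: p < α → reject H₀

reject H₀: yes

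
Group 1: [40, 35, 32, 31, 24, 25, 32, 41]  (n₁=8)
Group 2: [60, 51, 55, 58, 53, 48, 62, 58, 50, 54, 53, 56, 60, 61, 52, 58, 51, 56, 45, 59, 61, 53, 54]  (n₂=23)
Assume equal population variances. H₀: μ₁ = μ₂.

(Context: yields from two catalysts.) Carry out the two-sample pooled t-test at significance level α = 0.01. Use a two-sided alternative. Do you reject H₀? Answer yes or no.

reject H₀: yes

x̄₁=32.500, s₁=6.164, n₁=8
x̄₂=55.130, s₂=4.495, n₂=23
s_p² = [7·6.164² + 22·4.495²]/29 = 24.5037
SE = √(s_p²·(1/8+1/23)) = 2.0318
t = (32.500−55.130)/2.0318 = -11.1379
df = 29
p-value (two-sided) = 0.00000
At α=0.01: p < α → reject H₀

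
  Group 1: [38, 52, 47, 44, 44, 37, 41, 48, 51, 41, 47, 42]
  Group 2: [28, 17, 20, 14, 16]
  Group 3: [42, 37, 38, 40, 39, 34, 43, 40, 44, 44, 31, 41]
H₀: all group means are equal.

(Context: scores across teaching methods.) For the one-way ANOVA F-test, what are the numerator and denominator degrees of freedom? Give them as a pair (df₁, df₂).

k = 3 groups, N = 29 total
df = (k−1, N−k) = (3−1, 29−3) = (2, 26)

degrees of freedom = [2, 26]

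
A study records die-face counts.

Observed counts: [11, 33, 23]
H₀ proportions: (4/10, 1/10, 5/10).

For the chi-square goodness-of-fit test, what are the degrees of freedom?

df = k − 1 = 3 − 1 = 2

degrees of freedom = 2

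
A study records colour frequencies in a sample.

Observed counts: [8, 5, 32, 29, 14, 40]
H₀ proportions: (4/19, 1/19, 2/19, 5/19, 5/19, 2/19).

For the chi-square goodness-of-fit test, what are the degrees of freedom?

df = k − 1 = 6 − 1 = 5

degrees of freedom = 5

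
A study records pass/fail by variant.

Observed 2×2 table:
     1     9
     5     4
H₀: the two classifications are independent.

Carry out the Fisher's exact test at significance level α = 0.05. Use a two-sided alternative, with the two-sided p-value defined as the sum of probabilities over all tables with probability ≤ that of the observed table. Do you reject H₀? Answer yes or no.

Margins: r₁=10, r₂=9, c₁=6, c₂=13, n=19
p_obs = C(10,1)·C(9,5)/C(19,6); sum pmf over tables with pmf ≤ p_obs
p-value (two-sided) = 0.05728
At α=0.05: p ≥ α → fail to reject H₀

reject H₀: no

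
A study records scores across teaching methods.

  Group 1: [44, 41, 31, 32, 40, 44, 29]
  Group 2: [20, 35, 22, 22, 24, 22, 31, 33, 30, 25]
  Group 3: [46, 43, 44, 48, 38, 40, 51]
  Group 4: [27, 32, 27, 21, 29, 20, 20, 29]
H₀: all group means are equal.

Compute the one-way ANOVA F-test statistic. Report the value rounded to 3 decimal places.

Group means [37.29, 26.40, 44.29, 25.62], grand mean 32.500
SSB = Σnᵢ(x̄ᵢ−x̄)² = 1882.868; SSW = ΣΣ(x−x̄ᵢ)² = 779.132
MSB = 1882.868/3 = 627.6226; MSW = 779.132/28 = 27.8261
F = MSB/MSW = 22.5551
df = (3, 28)

test statistic = 22.555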